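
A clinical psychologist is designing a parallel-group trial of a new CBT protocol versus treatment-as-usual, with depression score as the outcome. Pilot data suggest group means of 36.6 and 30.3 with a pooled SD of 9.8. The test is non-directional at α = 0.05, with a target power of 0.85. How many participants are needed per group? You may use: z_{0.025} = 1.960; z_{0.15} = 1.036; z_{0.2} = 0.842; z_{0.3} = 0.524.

n = 44 per group

Cohen's d = |M₁ − M₂| / SD_pooled = |36.6 − 30.3| / 9.8 = 6.3 / 9.8 = 0.643.
For two independent groups with equal n: n = 2·((z_{α/2} + z_β) / d)².
z_{α/2} + z_β = 1.960 + 1.036 = 2.996.
n = 2 × (2.996 / 0.643)² = 2 × 4.659² = 2 × 21.71 = 43.4.
Round up to the next whole participant.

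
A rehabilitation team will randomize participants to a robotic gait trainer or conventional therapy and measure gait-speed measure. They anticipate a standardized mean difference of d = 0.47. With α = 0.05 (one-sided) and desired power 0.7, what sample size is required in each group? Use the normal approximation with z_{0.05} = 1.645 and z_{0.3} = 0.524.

For two independent groups with equal n: n = 2·((z_{α} + z_β) / d)².
z_{α} + z_β = 1.645 + 0.524 = 2.169.
n = 2 × (2.169 / 0.47)² = 2 × 4.615² = 2 × 21.30 = 42.6.
Round up to the next whole participant.

n = 43 per group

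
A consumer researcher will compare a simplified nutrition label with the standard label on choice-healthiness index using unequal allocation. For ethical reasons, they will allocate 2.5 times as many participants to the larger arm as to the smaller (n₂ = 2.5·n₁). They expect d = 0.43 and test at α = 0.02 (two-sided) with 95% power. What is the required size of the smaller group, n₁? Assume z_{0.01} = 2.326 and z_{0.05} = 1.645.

n₁ = 120

With allocation ratio k = n₂/n₁ = 2.5, Var(x̄₁−x̄₂) = σ²(1/n₁ + 1/(k·n₁)) = σ²·(k+1)/(k·n₁).
So n₁ = (1 + 1/k)·((z_{α/2} + z_β)/d)² = 1.400 × (3.971/0.43)².
n₁ = 1.400 × 85.28 = 119.4.
Round up: n₁ = 120, giving n₂ = 2.5 × 120 = 300.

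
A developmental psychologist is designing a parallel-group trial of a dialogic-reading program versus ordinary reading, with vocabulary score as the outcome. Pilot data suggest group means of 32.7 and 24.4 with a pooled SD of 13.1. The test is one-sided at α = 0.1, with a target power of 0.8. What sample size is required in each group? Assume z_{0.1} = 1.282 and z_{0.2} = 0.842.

Cohen's d = |M₁ − M₂| / SD_pooled = |32.7 − 24.4| / 13.1 = 8.3 / 13.1 = 0.634.
For two independent groups with equal n: n = 2·((z_{α} + z_β) / d)².
z_{α} + z_β = 1.282 + 0.842 = 2.124.
n = 2 × (2.124 / 0.634)² = 2 × 3.350² = 2 × 11.22 = 22.4.
Round up to the next whole participant.

n = 23 per group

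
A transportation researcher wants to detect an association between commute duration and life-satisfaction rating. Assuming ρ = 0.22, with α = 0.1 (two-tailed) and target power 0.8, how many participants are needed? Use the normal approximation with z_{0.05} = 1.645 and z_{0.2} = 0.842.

Fisher's z: C = ½·ln((1+r)/(1−r)) = ½·ln(1.5641) = 0.2237.
n = ((z_{α/2} + z_β)/C)² + 3.
(1.645 + 0.842) / 0.2237 = 2.487 / 0.2237 = 11.118.
n = 11.118² + 3 = 123.60 + 3 = 126.6.
Round up.

n = 127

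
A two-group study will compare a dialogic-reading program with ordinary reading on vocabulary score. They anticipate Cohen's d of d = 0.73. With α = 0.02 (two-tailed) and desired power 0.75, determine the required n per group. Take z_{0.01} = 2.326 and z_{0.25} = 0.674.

For two independent groups with equal n: n = 2·((z_{α/2} + z_β) / d)².
z_{α/2} + z_β = 2.326 + 0.674 = 3.000.
n = 2 × (3.000 / 0.73)² = 2 × 4.110² = 2 × 16.89 = 33.8.
Round up to the next whole participant.

n = 34 per group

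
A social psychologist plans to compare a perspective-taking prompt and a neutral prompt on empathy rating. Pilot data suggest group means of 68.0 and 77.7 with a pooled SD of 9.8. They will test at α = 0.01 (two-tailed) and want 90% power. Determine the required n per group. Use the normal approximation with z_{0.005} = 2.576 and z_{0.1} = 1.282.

n = 31 per group

Cohen's d = |M₁ − M₂| / SD_pooled = |68.0 − 77.7| / 9.8 = 9.7 / 9.8 = 0.990.
For two independent groups with equal n: n = 2·((z_{α/2} + z_β) / d)².
z_{α/2} + z_β = 2.576 + 1.282 = 3.858.
n = 2 × (3.858 / 0.990)² = 2 × 3.897² = 2 × 15.19 = 30.4.
Round up to the next whole participant.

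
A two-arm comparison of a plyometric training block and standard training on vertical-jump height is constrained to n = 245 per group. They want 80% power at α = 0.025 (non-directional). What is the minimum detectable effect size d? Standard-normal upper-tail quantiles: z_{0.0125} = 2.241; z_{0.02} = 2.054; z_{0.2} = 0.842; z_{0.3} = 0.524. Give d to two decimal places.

For two independent groups of n = 245 each: d_min = (z_{α/2} + z_β)·√(2/n).
z-sum = 2.241 + 0.842 = 3.083.
d_min = 3.083 × √(2/245) = 3.083 × 0.0904 = 0.279.

d_min ≈ 0.28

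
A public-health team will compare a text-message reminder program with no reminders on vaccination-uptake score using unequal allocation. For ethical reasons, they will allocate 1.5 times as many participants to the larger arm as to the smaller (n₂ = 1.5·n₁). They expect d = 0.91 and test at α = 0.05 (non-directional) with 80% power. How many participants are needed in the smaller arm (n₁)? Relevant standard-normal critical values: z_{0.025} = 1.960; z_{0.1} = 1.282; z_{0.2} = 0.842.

n₁ = 16

With allocation ratio k = n₂/n₁ = 1.5, Var(x̄₁−x̄₂) = σ²(1/n₁ + 1/(k·n₁)) = σ²·(k+1)/(k·n₁).
So n₁ = (1 + 1/k)·((z_{α/2} + z_β)/d)² = 1.667 × (2.802/0.91)².
n₁ = 1.667 × 9.48 = 15.8.
Round up: n₁ = 16, giving n₂ = 1.5 × 16 = 24.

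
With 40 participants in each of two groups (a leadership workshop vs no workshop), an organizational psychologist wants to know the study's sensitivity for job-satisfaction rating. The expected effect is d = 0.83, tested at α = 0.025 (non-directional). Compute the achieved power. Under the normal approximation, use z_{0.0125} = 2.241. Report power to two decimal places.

power ≈ 0.93

For two equal groups, power = Φ(d·√(n/2) − z_{α/2}).
d·√(n/2) = 0.83 × √(40/2) = 0.83 × 4.472 = 3.712.
z_β = 3.712 − 2.241 = 1.471.
Power = Φ(1.471) = 0.929.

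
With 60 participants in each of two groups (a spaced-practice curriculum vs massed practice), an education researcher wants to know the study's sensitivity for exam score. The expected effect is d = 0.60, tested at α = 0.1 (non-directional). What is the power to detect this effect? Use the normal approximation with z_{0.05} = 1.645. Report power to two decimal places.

For two equal groups, power = Φ(d·√(n/2) − z_{α/2}).
d·√(n/2) = 0.60 × √(60/2) = 0.60 × 5.477 = 3.286.
z_β = 3.286 − 1.645 = 1.641.
Power = Φ(1.641) = 0.950.

power ≈ 0.95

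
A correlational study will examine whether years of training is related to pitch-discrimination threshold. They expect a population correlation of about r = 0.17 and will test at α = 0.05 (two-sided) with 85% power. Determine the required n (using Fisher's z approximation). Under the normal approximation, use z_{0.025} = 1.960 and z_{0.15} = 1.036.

Fisher's z: C = ½·ln((1+r)/(1−r)) = ½·ln(1.4096) = 0.1717.
n = ((z_{α/2} + z_β)/C)² + 3.
(1.960 + 1.036) / 0.1717 = 2.996 / 0.1717 = 17.449.
n = 17.449² + 3 = 304.47 + 3 = 307.5.
Round up.

n = 308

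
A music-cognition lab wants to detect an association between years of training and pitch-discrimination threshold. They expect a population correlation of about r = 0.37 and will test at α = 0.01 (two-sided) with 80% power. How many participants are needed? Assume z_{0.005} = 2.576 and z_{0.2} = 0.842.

Fisher's z: C = ½·ln((1+r)/(1−r)) = ½·ln(2.1746) = 0.3884.
n = ((z_{α/2} + z_β)/C)² + 3.
(2.576 + 0.842) / 0.3884 = 3.418 / 0.3884 = 8.800.
n = 8.800² + 3 = 77.44 + 3 = 80.4.
Round up.

n = 81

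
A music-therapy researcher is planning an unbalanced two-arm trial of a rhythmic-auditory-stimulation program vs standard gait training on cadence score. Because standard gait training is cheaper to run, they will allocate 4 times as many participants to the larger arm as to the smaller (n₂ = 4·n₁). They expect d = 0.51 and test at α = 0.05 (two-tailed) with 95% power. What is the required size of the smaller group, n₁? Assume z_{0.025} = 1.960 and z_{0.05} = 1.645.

With allocation ratio k = n₂/n₁ = 4, Var(x̄₁−x̄₂) = σ²(1/n₁ + 1/(k·n₁)) = σ²·(k+1)/(k·n₁).
So n₁ = (1 + 1/k)·((z_{α/2} + z_β)/d)² = 1.250 × (3.605/0.51)².
n₁ = 1.250 × 49.97 = 62.5.
Round up: n₁ = 63, giving n₂ = 4 × 63 = 252.

n₁ = 63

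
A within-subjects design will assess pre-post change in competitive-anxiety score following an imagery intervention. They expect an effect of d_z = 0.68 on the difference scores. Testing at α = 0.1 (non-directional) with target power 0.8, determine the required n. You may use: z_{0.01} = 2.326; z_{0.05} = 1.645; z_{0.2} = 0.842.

n = 14 pairs

For a paired (one-sample on differences) test: n = ((z_{α/2} + z_β) / d)².
z_{α/2} + z_β = 1.645 + 0.842 = 2.487.
n = (2.487 / 0.68)² = 3.657² = 13.38.
Round up.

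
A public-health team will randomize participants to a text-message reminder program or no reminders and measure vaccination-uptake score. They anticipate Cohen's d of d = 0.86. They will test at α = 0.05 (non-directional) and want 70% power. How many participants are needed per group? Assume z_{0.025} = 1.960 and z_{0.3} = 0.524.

n = 17 per group

For two independent groups with equal n: n = 2·((z_{α/2} + z_β) / d)².
z_{α/2} + z_β = 1.960 + 0.524 = 2.484.
n = 2 × (2.484 / 0.86)² = 2 × 2.888² = 2 × 8.34 = 16.7.
Round up to the next whole participant.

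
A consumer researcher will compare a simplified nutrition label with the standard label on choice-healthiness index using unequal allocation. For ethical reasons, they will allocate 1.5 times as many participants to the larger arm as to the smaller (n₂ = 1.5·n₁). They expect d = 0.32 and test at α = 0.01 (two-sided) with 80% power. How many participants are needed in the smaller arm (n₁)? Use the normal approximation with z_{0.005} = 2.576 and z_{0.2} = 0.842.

n₁ = 191

With allocation ratio k = n₂/n₁ = 1.5, Var(x̄₁−x̄₂) = σ²(1/n₁ + 1/(k·n₁)) = σ²·(k+1)/(k·n₁).
So n₁ = (1 + 1/k)·((z_{α/2} + z_β)/d)² = 1.667 × (3.418/0.32)².
n₁ = 1.667 × 114.09 = 190.1.
Round up: n₁ = 191, giving n₂ = ⌈1.5 × 191⌉ = ⌈286.5⌉ = 287.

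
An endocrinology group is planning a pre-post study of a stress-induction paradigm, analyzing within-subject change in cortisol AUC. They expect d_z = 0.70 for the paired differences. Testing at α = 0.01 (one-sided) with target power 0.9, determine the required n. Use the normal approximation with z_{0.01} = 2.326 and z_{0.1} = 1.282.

For a paired (one-sample on differences) test: n = ((z_{α} + z_β) / d)².
z_{α} + z_β = 2.326 + 1.282 = 3.608.
n = (3.608 / 0.70)² = 5.154² = 26.57.
Round up.

n = 27 pairs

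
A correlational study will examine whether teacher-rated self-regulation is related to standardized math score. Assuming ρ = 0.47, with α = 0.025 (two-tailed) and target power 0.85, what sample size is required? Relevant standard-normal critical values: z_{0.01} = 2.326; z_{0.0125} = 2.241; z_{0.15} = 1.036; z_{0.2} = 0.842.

n = 45

Fisher's z: C = ½·ln((1+r)/(1−r)) = ½·ln(2.7736) = 0.5101.
n = ((z_{α/2} + z_β)/C)² + 3.
(2.241 + 1.036) / 0.5101 = 3.277 / 0.5101 = 6.424.
n = 6.424² + 3 = 41.27 + 3 = 44.3.
Round up.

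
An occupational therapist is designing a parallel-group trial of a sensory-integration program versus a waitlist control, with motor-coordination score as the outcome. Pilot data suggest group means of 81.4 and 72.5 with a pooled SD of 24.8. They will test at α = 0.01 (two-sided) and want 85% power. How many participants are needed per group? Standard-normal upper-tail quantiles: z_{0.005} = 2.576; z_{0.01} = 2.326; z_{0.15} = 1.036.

Cohen's d = |M₁ − M₂| / SD_pooled = |81.4 − 72.5| / 24.8 = 8.9 / 24.8 = 0.359.
For two independent groups with equal n: n = 2·((z_{α/2} + z_β) / d)².
z_{α/2} + z_β = 2.576 + 1.036 = 3.612.
n = 2 × (3.612 / 0.359)² = 2 × 10.061² = 2 × 101.23 = 202.5.
Round up to the next whole participant.

n = 203 per group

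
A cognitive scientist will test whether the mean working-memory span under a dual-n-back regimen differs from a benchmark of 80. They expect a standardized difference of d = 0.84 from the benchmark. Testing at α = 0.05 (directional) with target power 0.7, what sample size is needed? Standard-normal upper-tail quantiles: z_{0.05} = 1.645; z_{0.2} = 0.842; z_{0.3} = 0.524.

For a one-sample test: n = ((z_{α} + z_β) / d)².
z_{α} + z_β = 1.645 + 0.524 = 2.169.
n = (2.169 / 0.84)² = 2.582² = 6.67.
Round up.

n = 7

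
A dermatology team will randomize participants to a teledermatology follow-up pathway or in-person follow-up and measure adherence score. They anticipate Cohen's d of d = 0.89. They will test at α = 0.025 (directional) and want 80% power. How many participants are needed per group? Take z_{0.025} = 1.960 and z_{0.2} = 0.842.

For two independent groups with equal n: n = 2·((z_{α} + z_β) / d)².
z_{α} + z_β = 1.960 + 0.842 = 2.802.
n = 2 × (2.802 / 0.89)² = 2 × 3.148² = 2 × 9.91 = 19.8.
Round up to the next whole participant.

n = 20 per group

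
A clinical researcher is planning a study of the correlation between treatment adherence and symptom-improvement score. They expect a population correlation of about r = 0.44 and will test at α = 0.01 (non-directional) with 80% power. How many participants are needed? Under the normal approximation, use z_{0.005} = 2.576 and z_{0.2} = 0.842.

Fisher's z: C = ½·ln((1+r)/(1−r)) = ½·ln(2.5714) = 0.4722.
n = ((z_{α/2} + z_β)/C)² + 3.
(2.576 + 0.842) / 0.4722 = 3.418 / 0.4722 = 7.238.
n = 7.238² + 3 = 52.40 + 3 = 55.4.
Round up.

n = 56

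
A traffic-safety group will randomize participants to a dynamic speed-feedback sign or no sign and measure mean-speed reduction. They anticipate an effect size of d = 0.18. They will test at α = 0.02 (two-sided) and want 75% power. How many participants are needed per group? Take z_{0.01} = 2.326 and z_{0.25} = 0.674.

n = 556 per group

For two independent groups with equal n: n = 2·((z_{α/2} + z_β) / d)².
z_{α/2} + z_β = 2.326 + 0.674 = 3.000.
n = 2 × (3.000 / 0.18)² = 2 × 16.667² = 2 × 277.78 = 555.6.
Round up to the next whole participant.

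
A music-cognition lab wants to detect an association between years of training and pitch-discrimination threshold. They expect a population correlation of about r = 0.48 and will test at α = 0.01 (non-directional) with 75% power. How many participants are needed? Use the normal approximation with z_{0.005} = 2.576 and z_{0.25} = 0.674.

Fisher's z: C = ½·ln((1+r)/(1−r)) = ½·ln(2.8462) = 0.5230.
n = ((z_{α/2} + z_β)/C)² + 3.
(2.576 + 0.674) / 0.5230 = 3.250 / 0.5230 = 6.214.
n = 6.214² + 3 = 38.62 + 3 = 41.6.
Round up.

n = 42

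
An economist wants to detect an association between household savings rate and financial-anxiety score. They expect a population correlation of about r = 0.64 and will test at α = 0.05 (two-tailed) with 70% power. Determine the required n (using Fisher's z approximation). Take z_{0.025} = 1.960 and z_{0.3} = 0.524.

n = 14

Fisher's z: C = ½·ln((1+r)/(1−r)) = ½·ln(4.5556) = 0.7582.
n = ((z_{α/2} + z_β)/C)² + 3.
(1.960 + 0.524) / 0.7582 = 2.484 / 0.7582 = 3.276.
n = 3.276² + 3 = 10.73 + 3 = 13.7.
Round up.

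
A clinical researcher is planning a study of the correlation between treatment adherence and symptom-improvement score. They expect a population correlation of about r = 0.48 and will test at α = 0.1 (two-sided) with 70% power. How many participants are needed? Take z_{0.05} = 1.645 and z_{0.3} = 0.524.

Fisher's z: C = ½·ln((1+r)/(1−r)) = ½·ln(2.8462) = 0.5230.
n = ((z_{α/2} + z_β)/C)² + 3.
(1.645 + 0.524) / 0.5230 = 2.169 / 0.5230 = 4.147.
n = 4.147² + 3 = 17.20 + 3 = 20.2.
Round up.

n = 21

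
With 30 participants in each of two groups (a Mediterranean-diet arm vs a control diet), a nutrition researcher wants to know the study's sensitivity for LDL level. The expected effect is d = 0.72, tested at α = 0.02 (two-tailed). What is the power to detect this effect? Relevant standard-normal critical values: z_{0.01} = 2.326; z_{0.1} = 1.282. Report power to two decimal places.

power ≈ 0.68

For two equal groups, power = Φ(d·√(n/2) − z_{α/2}).
d·√(n/2) = 0.72 × √(30/2) = 0.72 × 3.873 = 2.789.
z_β = 2.789 − 2.326 = 0.463.
Power = Φ(0.463) = 0.678.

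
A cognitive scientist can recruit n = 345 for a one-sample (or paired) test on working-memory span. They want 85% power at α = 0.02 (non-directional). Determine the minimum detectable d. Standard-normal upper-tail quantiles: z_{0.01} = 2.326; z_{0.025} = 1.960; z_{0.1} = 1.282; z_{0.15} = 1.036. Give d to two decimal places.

For a single sample (or paired design) of n = 345: d_min = (z_{α/2} + z_β)/√n.
z-sum = 2.326 + 1.036 = 3.362.
d_min = 3.362 / √345 = 3.362 / 18.574 = 0.181.

d_min ≈ 0.18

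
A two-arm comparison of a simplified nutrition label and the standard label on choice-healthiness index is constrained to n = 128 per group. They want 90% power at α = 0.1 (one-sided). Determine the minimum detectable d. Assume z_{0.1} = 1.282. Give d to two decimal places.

For two independent groups of n = 128 each: d_min = (z_{α} + z_β)·√(2/n).
z-sum = 1.282 + 1.282 = 2.564.
d_min = 2.564 × √(2/128) = 2.564 × 0.1250 = 0.321.

d_min ≈ 0.32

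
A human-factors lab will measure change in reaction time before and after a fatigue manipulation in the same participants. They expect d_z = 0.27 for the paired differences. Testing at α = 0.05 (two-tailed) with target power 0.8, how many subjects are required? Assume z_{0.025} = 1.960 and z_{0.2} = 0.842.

For a paired (one-sample on differences) test: n = ((z_{α/2} + z_β) / d)².
z_{α/2} + z_β = 1.960 + 0.842 = 2.802.
n = (2.802 / 0.27)² = 10.378² = 107.70.
Round up.

n = 108 pairs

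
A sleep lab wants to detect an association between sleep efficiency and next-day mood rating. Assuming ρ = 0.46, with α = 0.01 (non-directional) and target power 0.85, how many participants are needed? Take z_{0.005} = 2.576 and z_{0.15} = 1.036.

Fisher's z: C = ½·ln((1+r)/(1−r)) = ½·ln(2.7037) = 0.4973.
n = ((z_{α/2} + z_β)/C)² + 3.
(2.576 + 1.036) / 0.4973 = 3.612 / 0.4973 = 7.263.
n = 7.263² + 3 = 52.75 + 3 = 55.8.
Round up.

n = 56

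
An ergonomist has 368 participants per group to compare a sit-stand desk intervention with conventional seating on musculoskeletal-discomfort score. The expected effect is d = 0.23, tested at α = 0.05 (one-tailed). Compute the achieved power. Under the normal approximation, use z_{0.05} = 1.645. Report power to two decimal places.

power ≈ 0.93

For two equal groups, power = Φ(d·√(n/2) − z_{α}).
d·√(n/2) = 0.23 × √(368/2) = 0.23 × 13.565 = 3.120.
z_β = 3.120 − 1.645 = 1.475.
Power = Φ(1.475) = 0.930.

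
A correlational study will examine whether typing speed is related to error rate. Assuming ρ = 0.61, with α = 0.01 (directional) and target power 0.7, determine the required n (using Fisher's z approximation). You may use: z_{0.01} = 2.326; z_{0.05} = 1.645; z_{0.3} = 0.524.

Fisher's z: C = ½·ln((1+r)/(1−r)) = ½·ln(4.1282) = 0.7089.
n = ((z_{α} + z_β)/C)² + 3.
(2.326 + 0.524) / 0.7089 = 2.850 / 0.7089 = 4.020.
n = 4.020² + 3 = 16.16 + 3 = 19.2.
Round up.

n = 20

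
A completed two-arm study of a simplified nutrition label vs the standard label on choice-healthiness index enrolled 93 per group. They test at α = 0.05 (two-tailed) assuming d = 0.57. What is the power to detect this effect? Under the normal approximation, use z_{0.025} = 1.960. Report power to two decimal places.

power ≈ 0.97

For two equal groups, power = Φ(d·√(n/2) − z_{α/2}).
d·√(n/2) = 0.57 × √(93/2) = 0.57 × 6.819 = 3.887.
z_β = 3.887 − 1.960 = 1.927.
Power = Φ(1.927) = 0.973.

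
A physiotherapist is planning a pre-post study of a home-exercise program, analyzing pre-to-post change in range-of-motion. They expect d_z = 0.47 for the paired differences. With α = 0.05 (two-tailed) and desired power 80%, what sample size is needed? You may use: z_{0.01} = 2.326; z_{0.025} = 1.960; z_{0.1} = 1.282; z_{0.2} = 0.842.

For a paired (one-sample on differences) test: n = ((z_{α/2} + z_β) / d)².
z_{α/2} + z_β = 1.960 + 0.842 = 2.802.
n = (2.802 / 0.47)² = 5.962² = 35.54.
Round up.

n = 36 pairs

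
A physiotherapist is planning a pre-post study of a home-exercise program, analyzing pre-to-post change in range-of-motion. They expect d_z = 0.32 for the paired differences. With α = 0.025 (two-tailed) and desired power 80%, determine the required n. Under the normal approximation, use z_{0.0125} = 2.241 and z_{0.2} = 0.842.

n = 93 pairs

For a paired (one-sample on differences) test: n = ((z_{α/2} + z_β) / d)².
z_{α/2} + z_β = 2.241 + 0.842 = 3.083.
n = (3.083 / 0.32)² = 9.634² = 92.82.
Round up.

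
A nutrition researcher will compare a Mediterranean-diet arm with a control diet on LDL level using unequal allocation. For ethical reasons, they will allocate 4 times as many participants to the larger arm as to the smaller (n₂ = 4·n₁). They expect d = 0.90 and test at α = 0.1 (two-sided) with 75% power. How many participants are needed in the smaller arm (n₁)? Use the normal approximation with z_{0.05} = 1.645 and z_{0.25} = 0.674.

n₁ = 9

With allocation ratio k = n₂/n₁ = 4, Var(x̄₁−x̄₂) = σ²(1/n₁ + 1/(k·n₁)) = σ²·(k+1)/(k·n₁).
So n₁ = (1 + 1/k)·((z_{α/2} + z_β)/d)² = 1.250 × (2.319/0.90)².
n₁ = 1.250 × 6.64 = 8.3.
Round up: n₁ = 9, giving n₂ = 4 × 9 = 36.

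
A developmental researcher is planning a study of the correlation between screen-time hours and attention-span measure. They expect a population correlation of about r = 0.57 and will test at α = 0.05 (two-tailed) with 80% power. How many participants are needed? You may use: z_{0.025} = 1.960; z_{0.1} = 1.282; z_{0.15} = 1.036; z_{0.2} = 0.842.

Fisher's z: C = ½·ln((1+r)/(1−r)) = ½·ln(3.6512) = 0.6475.
n = ((z_{α/2} + z_β)/C)² + 3.
(1.960 + 0.842) / 0.6475 = 2.802 / 0.6475 = 4.327.
n = 4.327² + 3 = 18.73 + 3 = 21.7.
Round up.

n = 22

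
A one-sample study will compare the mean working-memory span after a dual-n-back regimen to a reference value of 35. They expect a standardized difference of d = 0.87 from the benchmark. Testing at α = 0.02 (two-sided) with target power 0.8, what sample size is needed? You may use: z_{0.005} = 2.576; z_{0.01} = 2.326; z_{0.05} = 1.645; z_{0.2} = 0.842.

n = 14

For a one-sample test: n = ((z_{α/2} + z_β) / d)².
z_{α/2} + z_β = 2.326 + 0.842 = 3.168.
n = (3.168 / 0.87)² = 3.641² = 13.26.
Round up.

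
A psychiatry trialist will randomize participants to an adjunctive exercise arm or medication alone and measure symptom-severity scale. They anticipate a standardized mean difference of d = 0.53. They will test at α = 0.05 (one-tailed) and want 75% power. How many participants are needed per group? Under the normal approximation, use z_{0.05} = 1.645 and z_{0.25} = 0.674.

For two independent groups with equal n: n = 2·((z_{α} + z_β) / d)².
z_{α} + z_β = 1.645 + 0.674 = 2.319.
n = 2 × (2.319 / 0.53)² = 2 × 4.375² = 2 × 19.14 = 38.3.
Round up to the next whole participant.

n = 39 per group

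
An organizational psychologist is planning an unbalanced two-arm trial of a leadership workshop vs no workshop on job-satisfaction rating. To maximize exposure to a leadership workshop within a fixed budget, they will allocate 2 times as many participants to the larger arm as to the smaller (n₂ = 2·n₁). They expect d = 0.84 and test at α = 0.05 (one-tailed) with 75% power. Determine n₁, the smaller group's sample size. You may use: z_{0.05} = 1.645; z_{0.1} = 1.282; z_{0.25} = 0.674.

With allocation ratio k = n₂/n₁ = 2, Var(x̄₁−x̄₂) = σ²(1/n₁ + 1/(k·n₁)) = σ²·(k+1)/(k·n₁).
So n₁ = (1 + 1/k)·((z_{α} + z_β)/d)² = 1.500 × (2.319/0.84)².
n₁ = 1.500 × 7.62 = 11.4.
Round up: n₁ = 12, giving n₂ = 2 × 12 = 24.

n₁ = 12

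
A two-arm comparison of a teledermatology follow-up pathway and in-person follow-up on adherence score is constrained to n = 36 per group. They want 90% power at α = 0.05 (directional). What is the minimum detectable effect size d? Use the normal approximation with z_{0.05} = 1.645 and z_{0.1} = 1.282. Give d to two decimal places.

For two independent groups of n = 36 each: d_min = (z_{α} + z_β)·√(2/n).
z-sum = 1.645 + 1.282 = 2.927.
d_min = 2.927 × √(2/36) = 2.927 × 0.2357 = 0.690.

d_min ≈ 0.69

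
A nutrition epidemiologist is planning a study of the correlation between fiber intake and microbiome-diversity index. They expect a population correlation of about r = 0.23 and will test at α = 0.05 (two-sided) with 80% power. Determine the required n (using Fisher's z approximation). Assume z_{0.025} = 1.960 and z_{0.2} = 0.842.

n = 147

Fisher's z: C = ½·ln((1+r)/(1−r)) = ½·ln(1.5974) = 0.2342.
n = ((z_{α/2} + z_β)/C)² + 3.
(1.960 + 0.842) / 0.2342 = 2.802 / 0.2342 = 11.964.
n = 11.964² + 3 = 143.14 + 3 = 146.1.
Round up.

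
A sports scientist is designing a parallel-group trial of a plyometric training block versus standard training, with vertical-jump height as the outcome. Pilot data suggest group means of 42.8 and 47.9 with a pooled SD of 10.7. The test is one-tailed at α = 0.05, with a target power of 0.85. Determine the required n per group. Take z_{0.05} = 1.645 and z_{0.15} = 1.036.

n = 64 per group

Cohen's d = |M₁ − M₂| / SD_pooled = |42.8 − 47.9| / 10.7 = 5.1 / 10.7 = 0.477.
For two independent groups with equal n: n = 2·((z_{α} + z_β) / d)².
z_{α} + z_β = 1.645 + 1.036 = 2.681.
n = 2 × (2.681 / 0.477)² = 2 × 5.621² = 2 × 31.59 = 63.2.
Round up to the next whole participant.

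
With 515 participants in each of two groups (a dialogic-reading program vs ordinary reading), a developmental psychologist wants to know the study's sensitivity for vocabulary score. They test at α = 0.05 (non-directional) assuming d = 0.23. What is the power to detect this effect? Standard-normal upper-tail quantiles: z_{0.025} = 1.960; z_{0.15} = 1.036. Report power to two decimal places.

For two equal groups, power = Φ(d·√(n/2) − z_{α/2}).
d·√(n/2) = 0.23 × √(515/2) = 0.23 × 16.047 = 3.691.
z_β = 3.691 − 1.960 = 1.731.
Power = Φ(1.731) = 0.958.

power ≈ 0.96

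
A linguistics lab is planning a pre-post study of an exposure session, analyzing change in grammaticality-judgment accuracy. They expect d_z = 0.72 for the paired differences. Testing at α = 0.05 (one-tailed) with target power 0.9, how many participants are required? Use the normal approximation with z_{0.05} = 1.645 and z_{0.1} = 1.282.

For a paired (one-sample on differences) test: n = ((z_{α} + z_β) / d)².
z_{α} + z_β = 1.645 + 1.282 = 2.927.
n = (2.927 / 0.72)² = 4.065² = 16.53.
Round up.

n = 17 pairs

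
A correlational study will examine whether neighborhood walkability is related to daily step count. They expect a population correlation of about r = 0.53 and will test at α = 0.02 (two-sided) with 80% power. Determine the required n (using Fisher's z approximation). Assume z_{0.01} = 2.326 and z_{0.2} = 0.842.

Fisher's z: C = ½·ln((1+r)/(1−r)) = ½·ln(3.2553) = 0.5901.
n = ((z_{α/2} + z_β)/C)² + 3.
(2.326 + 0.842) / 0.5901 = 3.168 / 0.5901 = 5.369.
n = 5.369² + 3 = 28.82 + 3 = 31.8.
Round up.

n = 32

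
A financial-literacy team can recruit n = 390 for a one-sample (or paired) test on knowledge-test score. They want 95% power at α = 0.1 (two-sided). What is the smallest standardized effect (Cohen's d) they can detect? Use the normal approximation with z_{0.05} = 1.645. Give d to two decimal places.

For a single sample (or paired design) of n = 390: d_min = (z_{α/2} + z_β)/√n.
z-sum = 1.645 + 1.645 = 3.290.
d_min = 3.290 / √390 = 3.290 / 19.748 = 0.167.

d_min ≈ 0.17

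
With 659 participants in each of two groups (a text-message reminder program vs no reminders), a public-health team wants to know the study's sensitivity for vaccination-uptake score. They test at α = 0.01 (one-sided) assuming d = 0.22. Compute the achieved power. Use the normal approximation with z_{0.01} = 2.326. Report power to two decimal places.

For two equal groups, power = Φ(d·√(n/2) − z_{α}).
d·√(n/2) = 0.22 × √(659/2) = 0.22 × 18.152 = 3.993.
z_β = 3.993 − 2.326 = 1.667.
Power = Φ(1.667) = 0.952.

power ≈ 0.95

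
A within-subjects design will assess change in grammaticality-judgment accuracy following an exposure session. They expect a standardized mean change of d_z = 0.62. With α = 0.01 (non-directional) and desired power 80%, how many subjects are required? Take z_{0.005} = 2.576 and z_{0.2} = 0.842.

For a paired (one-sample on differences) test: n = ((z_{α/2} + z_β) / d)².
z_{α/2} + z_β = 2.576 + 0.842 = 3.418.
n = (3.418 / 0.62)² = 5.513² = 30.39.
Round up.

n = 31 pairs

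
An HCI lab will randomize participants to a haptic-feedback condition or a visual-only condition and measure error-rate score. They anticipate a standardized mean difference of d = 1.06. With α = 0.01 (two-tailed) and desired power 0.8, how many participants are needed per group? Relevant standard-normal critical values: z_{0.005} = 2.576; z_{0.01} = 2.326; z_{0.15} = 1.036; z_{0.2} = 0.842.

n = 21 per group

For two independent groups with equal n: n = 2·((z_{α/2} + z_β) / d)².
z_{α/2} + z_β = 2.576 + 0.842 = 3.418.
n = 2 × (3.418 / 1.06)² = 2 × 3.225² = 2 × 10.40 = 20.8.
Round up to the next whole participant.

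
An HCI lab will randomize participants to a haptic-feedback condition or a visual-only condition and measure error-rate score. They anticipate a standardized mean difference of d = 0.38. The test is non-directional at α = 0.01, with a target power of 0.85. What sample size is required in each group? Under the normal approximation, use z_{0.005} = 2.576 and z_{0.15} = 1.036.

n = 181 per group

For two independent groups with equal n: n = 2·((z_{α/2} + z_β) / d)².
z_{α/2} + z_β = 2.576 + 1.036 = 3.612.
n = 2 × (3.612 / 0.38)² = 2 × 9.505² = 2 × 90.35 = 180.7.
Round up to the next whole participant.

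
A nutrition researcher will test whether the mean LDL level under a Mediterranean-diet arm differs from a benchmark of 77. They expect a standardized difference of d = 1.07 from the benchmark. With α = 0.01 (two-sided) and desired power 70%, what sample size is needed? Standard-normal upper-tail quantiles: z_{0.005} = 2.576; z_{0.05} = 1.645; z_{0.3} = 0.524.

For a one-sample test: n = ((z_{α/2} + z_β) / d)².
z_{α/2} + z_β = 2.576 + 0.524 = 3.100.
n = (3.100 / 1.07)² = 2.897² = 8.39.
Round up.

n = 9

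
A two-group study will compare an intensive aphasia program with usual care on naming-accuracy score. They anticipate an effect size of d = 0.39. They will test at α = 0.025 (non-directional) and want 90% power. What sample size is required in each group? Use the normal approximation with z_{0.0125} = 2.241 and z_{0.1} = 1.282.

For two independent groups with equal n: n = 2·((z_{α/2} + z_β) / d)².
z_{α/2} + z_β = 2.241 + 1.282 = 3.523.
n = 2 × (3.523 / 0.39)² = 2 × 9.033² = 2 × 81.60 = 163.2.
Round up to the next whole participant.

n = 164 per group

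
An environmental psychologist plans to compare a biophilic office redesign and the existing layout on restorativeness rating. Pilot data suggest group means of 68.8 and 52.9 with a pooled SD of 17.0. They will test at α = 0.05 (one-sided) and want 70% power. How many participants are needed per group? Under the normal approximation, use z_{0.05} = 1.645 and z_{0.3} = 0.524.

Cohen's d = |M₁ − M₂| / SD_pooled = |68.8 − 52.9| / 17.0 = 15.9 / 17.0 = 0.935.
For two independent groups with equal n: n = 2·((z_{α} + z_β) / d)².
z_{α} + z_β = 1.645 + 0.524 = 2.169.
n = 2 × (2.169 / 0.935)² = 2 × 2.320² = 2 × 5.38 = 10.8.
Round up to the next whole participant.

n = 11 per group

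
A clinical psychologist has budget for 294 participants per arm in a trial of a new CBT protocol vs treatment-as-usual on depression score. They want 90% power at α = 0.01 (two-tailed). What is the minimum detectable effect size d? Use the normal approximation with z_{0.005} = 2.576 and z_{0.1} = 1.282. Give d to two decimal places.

For two independent groups of n = 294 each: d_min = (z_{α/2} + z_β)·√(2/n).
z-sum = 2.576 + 1.282 = 3.858.
d_min = 3.858 × √(2/294) = 3.858 × 0.0825 = 0.318.

d_min ≈ 0.32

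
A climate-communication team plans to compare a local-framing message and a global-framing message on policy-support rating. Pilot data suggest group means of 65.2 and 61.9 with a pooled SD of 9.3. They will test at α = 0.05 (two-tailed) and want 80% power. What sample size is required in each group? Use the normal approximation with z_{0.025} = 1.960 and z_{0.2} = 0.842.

Cohen's d = |M₁ − M₂| / SD_pooled = |65.2 − 61.9| / 9.3 = 3.3 / 9.3 = 0.355.
For two independent groups with equal n: n = 2·((z_{α/2} + z_β) / d)².
z_{α/2} + z_β = 1.960 + 0.842 = 2.802.
n = 2 × (2.802 / 0.355)² = 2 × 7.893² = 2 × 62.30 = 124.6.
Round up to the next whole participant.

n = 125 per group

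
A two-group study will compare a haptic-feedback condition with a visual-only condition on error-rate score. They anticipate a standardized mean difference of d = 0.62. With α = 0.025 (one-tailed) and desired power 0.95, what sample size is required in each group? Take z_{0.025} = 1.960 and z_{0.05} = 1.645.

n = 68 per group

For two independent groups with equal n: n = 2·((z_{α} + z_β) / d)².
z_{α} + z_β = 1.960 + 1.645 = 3.605.
n = 2 × (3.605 / 0.62)² = 2 × 5.815² = 2 × 33.81 = 67.6.
Round up to the next whole participant.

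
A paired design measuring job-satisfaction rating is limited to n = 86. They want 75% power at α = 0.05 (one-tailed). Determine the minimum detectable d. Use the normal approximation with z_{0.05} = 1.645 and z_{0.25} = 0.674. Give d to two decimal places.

d_min ≈ 0.25

For a single sample (or paired design) of n = 86: d_min = (z_{α} + z_β)/√n.
z-sum = 1.645 + 0.674 = 2.319.
d_min = 2.319 / √86 = 2.319 / 9.274 = 0.250.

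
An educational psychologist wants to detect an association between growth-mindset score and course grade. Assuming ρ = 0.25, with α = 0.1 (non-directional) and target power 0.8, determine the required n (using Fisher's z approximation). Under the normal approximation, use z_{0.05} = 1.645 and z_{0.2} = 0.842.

n = 98

Fisher's z: C = ½·ln((1+r)/(1−r)) = ½·ln(1.6667) = 0.2554.
n = ((z_{α/2} + z_β)/C)² + 3.
(1.645 + 0.842) / 0.2554 = 2.487 / 0.2554 = 9.738.
n = 9.738² + 3 = 94.82 + 3 = 97.8.
Round up.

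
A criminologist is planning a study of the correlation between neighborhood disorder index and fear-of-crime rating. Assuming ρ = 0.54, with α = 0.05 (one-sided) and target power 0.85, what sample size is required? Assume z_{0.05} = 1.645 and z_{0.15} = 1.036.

Fisher's z: C = ½·ln((1+r)/(1−r)) = ½·ln(3.3478) = 0.6042.
n = ((z_{α} + z_β)/C)² + 3.
(1.645 + 1.036) / 0.6042 = 2.681 / 0.6042 = 4.437.
n = 4.437² + 3 = 19.69 + 3 = 22.7.
Round up.

n = 23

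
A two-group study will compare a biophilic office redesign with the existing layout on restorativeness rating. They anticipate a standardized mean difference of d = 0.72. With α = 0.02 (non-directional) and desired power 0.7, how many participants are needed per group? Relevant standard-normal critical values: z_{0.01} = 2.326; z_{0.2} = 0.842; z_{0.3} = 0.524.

For two independent groups with equal n: n = 2·((z_{α/2} + z_β) / d)².
z_{α/2} + z_β = 2.326 + 0.524 = 2.850.
n = 2 × (2.850 / 0.72)² = 2 × 3.958² = 2 × 15.67 = 31.3.
Round up to the next whole participant.

n = 32 per group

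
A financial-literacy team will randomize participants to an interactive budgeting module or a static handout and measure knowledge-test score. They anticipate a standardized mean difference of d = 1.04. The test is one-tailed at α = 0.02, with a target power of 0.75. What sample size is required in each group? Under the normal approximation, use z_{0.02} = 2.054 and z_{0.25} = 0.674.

n = 14 per group

For two independent groups with equal n: n = 2·((z_{α} + z_β) / d)².
z_{α} + z_β = 2.054 + 0.674 = 2.728.
n = 2 × (2.728 / 1.04)² = 2 × 2.623² = 2 × 6.88 = 13.8.
Round up to the next whole participant.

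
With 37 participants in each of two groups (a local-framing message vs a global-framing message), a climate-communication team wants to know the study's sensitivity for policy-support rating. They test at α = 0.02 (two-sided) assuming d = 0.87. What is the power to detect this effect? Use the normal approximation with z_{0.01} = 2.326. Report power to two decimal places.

For two equal groups, power = Φ(d·√(n/2) − z_{α/2}).
d·√(n/2) = 0.87 × √(37/2) = 0.87 × 4.301 = 3.742.
z_β = 3.742 − 2.326 = 1.416.
Power = Φ(1.416) = 0.922.

power ≈ 0.92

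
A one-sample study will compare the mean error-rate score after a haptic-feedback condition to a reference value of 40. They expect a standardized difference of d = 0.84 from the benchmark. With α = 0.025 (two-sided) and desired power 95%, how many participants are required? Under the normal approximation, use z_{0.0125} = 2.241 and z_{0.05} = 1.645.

n = 22

For a one-sample test: n = ((z_{α/2} + z_β) / d)².
z_{α/2} + z_β = 2.241 + 1.645 = 3.886.
n = (3.886 / 0.84)² = 4.626² = 21.40.
Round up.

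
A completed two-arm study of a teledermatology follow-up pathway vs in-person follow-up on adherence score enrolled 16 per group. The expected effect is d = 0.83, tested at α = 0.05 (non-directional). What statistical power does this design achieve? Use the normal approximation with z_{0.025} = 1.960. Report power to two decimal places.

For two equal groups, power = Φ(d·√(n/2) − z_{α/2}).
d·√(n/2) = 0.83 × √(16/2) = 0.83 × 2.828 = 2.348.
z_β = 2.348 − 1.960 = 0.388.
Power = Φ(0.388) = 0.651.

power ≈ 0.65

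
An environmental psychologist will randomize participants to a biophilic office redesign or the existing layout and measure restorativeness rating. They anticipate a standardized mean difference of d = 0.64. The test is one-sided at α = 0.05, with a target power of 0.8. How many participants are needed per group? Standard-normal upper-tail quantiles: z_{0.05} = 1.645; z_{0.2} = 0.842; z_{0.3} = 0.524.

For two independent groups with equal n: n = 2·((z_{α} + z_β) / d)².
z_{α} + z_β = 1.645 + 0.842 = 2.487.
n = 2 × (2.487 / 0.64)² = 2 × 3.886² = 2 × 15.10 = 30.2.
Round up to the next whole participant.

n = 31 per group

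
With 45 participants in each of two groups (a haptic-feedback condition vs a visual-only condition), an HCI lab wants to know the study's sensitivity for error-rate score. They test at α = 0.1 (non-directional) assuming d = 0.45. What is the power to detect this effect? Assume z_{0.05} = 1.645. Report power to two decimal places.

For two equal groups, power = Φ(d·√(n/2) − z_{α/2}).
d·√(n/2) = 0.45 × √(45/2) = 0.45 × 4.743 = 2.135.
z_β = 2.135 − 1.645 = 0.490.
Power = Φ(0.490) = 0.688.

power ≈ 0.69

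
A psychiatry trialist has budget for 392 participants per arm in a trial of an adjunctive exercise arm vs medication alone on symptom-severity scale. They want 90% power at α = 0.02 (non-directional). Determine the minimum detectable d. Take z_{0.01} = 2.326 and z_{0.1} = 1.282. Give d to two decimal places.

d_min ≈ 0.26

For two independent groups of n = 392 each: d_min = (z_{α/2} + z_β)·√(2/n).
z-sum = 2.326 + 1.282 = 3.608.
d_min = 3.608 × √(2/392) = 3.608 × 0.0714 = 0.258.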